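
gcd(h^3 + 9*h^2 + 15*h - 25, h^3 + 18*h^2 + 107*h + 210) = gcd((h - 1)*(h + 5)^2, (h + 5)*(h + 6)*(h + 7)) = h + 5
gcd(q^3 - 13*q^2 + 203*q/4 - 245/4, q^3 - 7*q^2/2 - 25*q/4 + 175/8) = q^2 - 6*q + 35/4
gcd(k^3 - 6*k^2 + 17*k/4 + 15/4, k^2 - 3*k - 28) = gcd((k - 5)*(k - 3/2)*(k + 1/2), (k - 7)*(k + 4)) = 1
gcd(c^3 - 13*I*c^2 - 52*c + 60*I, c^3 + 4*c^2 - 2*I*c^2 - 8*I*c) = c - 2*I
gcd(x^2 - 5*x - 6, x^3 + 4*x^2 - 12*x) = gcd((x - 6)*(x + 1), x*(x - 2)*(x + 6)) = 1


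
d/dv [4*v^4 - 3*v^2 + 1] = 16*v^3 - 6*v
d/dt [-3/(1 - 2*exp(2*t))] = -12*exp(2*t)/(2*exp(2*t) - 1)^2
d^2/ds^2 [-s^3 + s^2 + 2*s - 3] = 2 - 6*s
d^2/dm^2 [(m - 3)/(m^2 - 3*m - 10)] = 2*(3*(2 - m)*(-m^2 + 3*m + 10) - (m - 3)*(2*m - 3)^2)/(-m^2 + 3*m + 10)^3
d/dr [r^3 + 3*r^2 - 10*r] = 3*r^2 + 6*r - 10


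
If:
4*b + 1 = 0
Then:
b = -1/4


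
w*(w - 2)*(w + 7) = w^3 + 5*w^2 - 14*w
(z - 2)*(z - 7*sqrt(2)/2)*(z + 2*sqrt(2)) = z^3 - 3*sqrt(2)*z^2/2 - 2*z^2 - 14*z + 3*sqrt(2)*z + 28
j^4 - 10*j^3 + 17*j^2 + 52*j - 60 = (j - 6)*(j - 5)*(j - 1)*(j + 2)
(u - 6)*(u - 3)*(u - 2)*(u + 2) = u^4 - 9*u^3 + 14*u^2 + 36*u - 72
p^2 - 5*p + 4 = (p - 4)*(p - 1)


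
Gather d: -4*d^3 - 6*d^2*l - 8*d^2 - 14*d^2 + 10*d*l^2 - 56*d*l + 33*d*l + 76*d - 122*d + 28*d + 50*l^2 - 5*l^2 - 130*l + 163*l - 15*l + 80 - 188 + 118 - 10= -4*d^3 + d^2*(-6*l - 22) + d*(10*l^2 - 23*l - 18) + 45*l^2 + 18*l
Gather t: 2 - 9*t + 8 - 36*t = 10 - 45*t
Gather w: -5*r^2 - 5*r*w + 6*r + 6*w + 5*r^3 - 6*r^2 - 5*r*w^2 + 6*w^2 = 5*r^3 - 11*r^2 + 6*r + w^2*(6 - 5*r) + w*(6 - 5*r)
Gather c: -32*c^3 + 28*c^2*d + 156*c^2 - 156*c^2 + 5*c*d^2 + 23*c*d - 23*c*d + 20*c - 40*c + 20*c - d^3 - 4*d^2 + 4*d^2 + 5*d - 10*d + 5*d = -32*c^3 + 28*c^2*d + 5*c*d^2 - d^3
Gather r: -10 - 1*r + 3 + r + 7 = 0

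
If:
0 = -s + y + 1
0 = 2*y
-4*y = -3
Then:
No Solution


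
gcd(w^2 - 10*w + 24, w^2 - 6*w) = w - 6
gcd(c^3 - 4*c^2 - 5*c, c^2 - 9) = 1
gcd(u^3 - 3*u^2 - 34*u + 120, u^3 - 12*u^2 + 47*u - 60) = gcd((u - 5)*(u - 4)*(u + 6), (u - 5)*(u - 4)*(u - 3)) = u^2 - 9*u + 20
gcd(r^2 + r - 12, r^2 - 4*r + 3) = r - 3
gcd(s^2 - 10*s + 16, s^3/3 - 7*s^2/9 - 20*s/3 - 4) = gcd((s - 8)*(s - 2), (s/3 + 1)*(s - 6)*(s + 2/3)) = 1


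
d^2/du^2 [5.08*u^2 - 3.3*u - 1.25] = 10.1600000000000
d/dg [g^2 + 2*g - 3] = 2*g + 2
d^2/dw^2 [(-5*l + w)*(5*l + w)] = 2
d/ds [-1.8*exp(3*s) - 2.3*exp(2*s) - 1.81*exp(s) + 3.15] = (-5.4*exp(2*s) - 4.6*exp(s) - 1.81)*exp(s)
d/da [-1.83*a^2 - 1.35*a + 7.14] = -3.66*a - 1.35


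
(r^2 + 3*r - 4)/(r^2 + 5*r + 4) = (r - 1)/(r + 1)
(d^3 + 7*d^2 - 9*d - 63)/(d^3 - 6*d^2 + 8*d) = (d^3 + 7*d^2 - 9*d - 63)/(d*(d^2 - 6*d + 8))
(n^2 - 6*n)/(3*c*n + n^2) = (n - 6)/(3*c + n)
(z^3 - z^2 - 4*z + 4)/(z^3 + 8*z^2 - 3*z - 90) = (z^3 - z^2 - 4*z + 4)/(z^3 + 8*z^2 - 3*z - 90)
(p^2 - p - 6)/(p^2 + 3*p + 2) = (p - 3)/(p + 1)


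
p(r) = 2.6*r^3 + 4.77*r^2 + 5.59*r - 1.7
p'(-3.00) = 47.17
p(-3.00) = -45.74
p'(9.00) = 723.25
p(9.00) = 2330.38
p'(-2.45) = 29.04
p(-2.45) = -25.00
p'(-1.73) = 12.43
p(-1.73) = -10.56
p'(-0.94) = 3.51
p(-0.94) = -4.90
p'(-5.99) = 228.31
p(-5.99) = -422.83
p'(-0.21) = 3.93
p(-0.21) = -2.69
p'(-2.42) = 28.18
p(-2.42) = -24.14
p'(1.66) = 42.92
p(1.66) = 32.62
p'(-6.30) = 255.07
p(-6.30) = -497.72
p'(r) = 7.8*r^2 + 9.54*r + 5.59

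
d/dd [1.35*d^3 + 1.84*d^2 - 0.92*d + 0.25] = 4.05*d^2 + 3.68*d - 0.92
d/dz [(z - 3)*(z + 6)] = 2*z + 3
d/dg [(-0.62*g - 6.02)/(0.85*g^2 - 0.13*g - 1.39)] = (0.527*g^2 + 10.234*g + 0.0791999999999999)/(0.7225*g^4 - 0.221*g^3 - 2.3461*g^2 + 0.3614*g + 1.9321)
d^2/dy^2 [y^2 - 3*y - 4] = 2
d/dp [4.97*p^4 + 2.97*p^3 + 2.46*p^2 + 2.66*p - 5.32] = 19.88*p^3 + 8.91*p^2 + 4.92*p + 2.66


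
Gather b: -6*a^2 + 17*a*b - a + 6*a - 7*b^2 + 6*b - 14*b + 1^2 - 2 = -6*a^2 + 5*a - 7*b^2 + b*(17*a - 8) - 1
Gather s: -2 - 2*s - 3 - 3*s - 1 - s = -6*s - 6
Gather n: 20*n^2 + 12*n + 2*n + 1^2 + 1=20*n^2 + 14*n + 2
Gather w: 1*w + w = 2*w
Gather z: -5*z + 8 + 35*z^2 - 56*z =35*z^2 - 61*z + 8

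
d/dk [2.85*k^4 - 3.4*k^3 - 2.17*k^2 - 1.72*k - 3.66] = 11.4*k^3 - 10.2*k^2 - 4.34*k - 1.72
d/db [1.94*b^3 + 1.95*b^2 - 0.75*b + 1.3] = 5.82*b^2 + 3.9*b - 0.75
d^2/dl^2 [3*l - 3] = 0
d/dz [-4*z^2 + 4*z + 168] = 4 - 8*z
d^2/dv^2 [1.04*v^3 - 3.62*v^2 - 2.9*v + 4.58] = 6.24*v - 7.24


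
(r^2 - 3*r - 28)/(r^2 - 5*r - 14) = (r + 4)/(r + 2)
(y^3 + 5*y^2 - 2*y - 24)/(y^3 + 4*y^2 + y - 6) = (y^2 + 2*y - 8)/(y^2 + y - 2)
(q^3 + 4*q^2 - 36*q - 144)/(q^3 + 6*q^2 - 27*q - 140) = (q^2 - 36)/(q^2 + 2*q - 35)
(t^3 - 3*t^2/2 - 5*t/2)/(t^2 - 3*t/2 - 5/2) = t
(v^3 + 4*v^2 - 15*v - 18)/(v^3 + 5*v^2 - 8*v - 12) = (v - 3)/(v - 2)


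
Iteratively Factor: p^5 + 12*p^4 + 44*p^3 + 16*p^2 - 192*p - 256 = (p + 4)*(p^4 + 8*p^3 + 12*p^2 - 32*p - 64) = (p + 4)^2*(p^3 + 4*p^2 - 4*p - 16) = (p + 4)^3*(p^2 - 4) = (p + 2)*(p + 4)^3*(p - 2)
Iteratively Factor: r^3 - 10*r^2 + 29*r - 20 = (r - 1)*(r^2 - 9*r + 20) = (r - 4)*(r - 1)*(r - 5)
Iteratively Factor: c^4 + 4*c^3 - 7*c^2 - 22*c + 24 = (c - 2)*(c^3 + 6*c^2 + 5*c - 12) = (c - 2)*(c - 1)*(c^2 + 7*c + 12) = (c - 2)*(c - 1)*(c + 4)*(c + 3)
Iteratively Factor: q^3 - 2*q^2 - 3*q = (q)*(q^2 - 2*q - 3) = q*(q - 3)*(q + 1)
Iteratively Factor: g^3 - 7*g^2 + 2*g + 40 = (g - 4)*(g^2 - 3*g - 10) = (g - 4)*(g + 2)*(g - 5)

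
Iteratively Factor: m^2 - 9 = (m - 3)*(m + 3)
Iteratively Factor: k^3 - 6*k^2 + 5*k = (k - 5)*(k^2 - k) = (k - 5)*(k - 1)*(k)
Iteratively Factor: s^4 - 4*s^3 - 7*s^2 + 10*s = (s)*(s^3 - 4*s^2 - 7*s + 10) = s*(s - 5)*(s^2 + s - 2) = s*(s - 5)*(s + 2)*(s - 1)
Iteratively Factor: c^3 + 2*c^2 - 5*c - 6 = (c - 2)*(c^2 + 4*c + 3) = (c - 2)*(c + 3)*(c + 1)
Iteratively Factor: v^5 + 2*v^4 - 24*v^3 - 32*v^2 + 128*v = (v)*(v^4 + 2*v^3 - 24*v^2 - 32*v + 128) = v*(v - 2)*(v^3 + 4*v^2 - 16*v - 64) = v*(v - 2)*(v + 4)*(v^2 - 16) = v*(v - 2)*(v + 4)^2*(v - 4)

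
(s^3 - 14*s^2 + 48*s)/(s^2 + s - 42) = s*(s - 8)/(s + 7)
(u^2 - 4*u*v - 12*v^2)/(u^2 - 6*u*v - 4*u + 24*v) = (u + 2*v)/(u - 4)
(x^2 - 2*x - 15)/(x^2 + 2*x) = (x^2 - 2*x - 15)/(x*(x + 2))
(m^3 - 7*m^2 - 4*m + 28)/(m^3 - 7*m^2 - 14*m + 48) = (m^2 - 5*m - 14)/(m^2 - 5*m - 24)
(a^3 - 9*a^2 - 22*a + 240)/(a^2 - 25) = (a^2 - 14*a + 48)/(a - 5)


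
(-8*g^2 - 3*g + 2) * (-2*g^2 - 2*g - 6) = 16*g^4 + 22*g^3 + 50*g^2 + 14*g - 12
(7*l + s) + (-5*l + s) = 2*l + 2*s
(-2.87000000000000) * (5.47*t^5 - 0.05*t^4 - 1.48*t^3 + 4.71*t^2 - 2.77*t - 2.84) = -15.6989*t^5 + 0.1435*t^4 + 4.2476*t^3 - 13.5177*t^2 + 7.9499*t + 8.1508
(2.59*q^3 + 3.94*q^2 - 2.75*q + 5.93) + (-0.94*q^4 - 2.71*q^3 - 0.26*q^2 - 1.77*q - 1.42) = -0.94*q^4 - 0.12*q^3 + 3.68*q^2 - 4.52*q + 4.51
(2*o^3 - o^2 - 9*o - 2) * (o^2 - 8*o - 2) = 2*o^5 - 17*o^4 - 5*o^3 + 72*o^2 + 34*o + 4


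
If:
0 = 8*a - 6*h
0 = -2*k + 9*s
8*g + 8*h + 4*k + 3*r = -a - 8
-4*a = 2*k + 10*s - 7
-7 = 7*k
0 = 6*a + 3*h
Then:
No Solution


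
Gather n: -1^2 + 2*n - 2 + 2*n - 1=4*n - 4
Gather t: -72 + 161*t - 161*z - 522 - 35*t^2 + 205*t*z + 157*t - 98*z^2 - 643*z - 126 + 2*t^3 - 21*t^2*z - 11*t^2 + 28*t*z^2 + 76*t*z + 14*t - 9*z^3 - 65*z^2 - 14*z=2*t^3 + t^2*(-21*z - 46) + t*(28*z^2 + 281*z + 332) - 9*z^3 - 163*z^2 - 818*z - 720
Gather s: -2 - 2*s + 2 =-2*s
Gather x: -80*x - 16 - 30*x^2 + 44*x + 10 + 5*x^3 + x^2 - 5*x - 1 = 5*x^3 - 29*x^2 - 41*x - 7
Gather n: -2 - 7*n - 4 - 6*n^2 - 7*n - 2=-6*n^2 - 14*n - 8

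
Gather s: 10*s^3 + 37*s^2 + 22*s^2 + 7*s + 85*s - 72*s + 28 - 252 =10*s^3 + 59*s^2 + 20*s - 224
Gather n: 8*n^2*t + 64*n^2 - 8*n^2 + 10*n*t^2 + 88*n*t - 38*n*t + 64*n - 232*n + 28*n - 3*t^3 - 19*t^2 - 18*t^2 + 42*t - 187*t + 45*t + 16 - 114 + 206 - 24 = n^2*(8*t + 56) + n*(10*t^2 + 50*t - 140) - 3*t^3 - 37*t^2 - 100*t + 84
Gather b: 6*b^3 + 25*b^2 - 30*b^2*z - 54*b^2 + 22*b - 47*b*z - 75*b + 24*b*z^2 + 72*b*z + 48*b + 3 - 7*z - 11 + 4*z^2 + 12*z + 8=6*b^3 + b^2*(-30*z - 29) + b*(24*z^2 + 25*z - 5) + 4*z^2 + 5*z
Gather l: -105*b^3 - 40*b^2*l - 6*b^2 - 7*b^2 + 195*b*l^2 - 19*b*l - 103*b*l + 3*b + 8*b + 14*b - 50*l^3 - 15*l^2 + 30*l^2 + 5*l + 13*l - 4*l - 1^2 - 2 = -105*b^3 - 13*b^2 + 25*b - 50*l^3 + l^2*(195*b + 15) + l*(-40*b^2 - 122*b + 14) - 3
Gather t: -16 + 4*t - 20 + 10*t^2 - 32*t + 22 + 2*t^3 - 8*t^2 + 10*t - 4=2*t^3 + 2*t^2 - 18*t - 18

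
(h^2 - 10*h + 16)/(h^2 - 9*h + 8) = (h - 2)/(h - 1)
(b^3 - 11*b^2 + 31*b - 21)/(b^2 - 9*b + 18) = (b^2 - 8*b + 7)/(b - 6)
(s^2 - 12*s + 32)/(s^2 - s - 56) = (s - 4)/(s + 7)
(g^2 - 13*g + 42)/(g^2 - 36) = (g - 7)/(g + 6)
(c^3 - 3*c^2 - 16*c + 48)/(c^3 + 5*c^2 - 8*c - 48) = (c - 4)/(c + 4)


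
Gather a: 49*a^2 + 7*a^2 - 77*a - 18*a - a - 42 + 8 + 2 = 56*a^2 - 96*a - 32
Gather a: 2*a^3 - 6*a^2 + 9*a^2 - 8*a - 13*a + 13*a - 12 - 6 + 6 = 2*a^3 + 3*a^2 - 8*a - 12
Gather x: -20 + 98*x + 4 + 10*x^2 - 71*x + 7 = 10*x^2 + 27*x - 9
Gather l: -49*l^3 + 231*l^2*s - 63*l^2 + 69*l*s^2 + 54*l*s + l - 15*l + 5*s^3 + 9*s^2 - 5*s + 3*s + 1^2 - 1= -49*l^3 + l^2*(231*s - 63) + l*(69*s^2 + 54*s - 14) + 5*s^3 + 9*s^2 - 2*s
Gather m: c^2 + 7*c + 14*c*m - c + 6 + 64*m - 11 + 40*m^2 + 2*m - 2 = c^2 + 6*c + 40*m^2 + m*(14*c + 66) - 7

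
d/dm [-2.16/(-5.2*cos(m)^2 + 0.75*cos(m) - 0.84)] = (22.464*cos(m) - 1.62)*sin(m)/(5.2*cos(m)^2 - 0.75*cos(m) + 0.84)^2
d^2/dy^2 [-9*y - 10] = 0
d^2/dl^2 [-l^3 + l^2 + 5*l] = 2 - 6*l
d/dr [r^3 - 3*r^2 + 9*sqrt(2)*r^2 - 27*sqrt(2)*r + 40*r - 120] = 3*r^2 - 6*r + 18*sqrt(2)*r - 27*sqrt(2) + 40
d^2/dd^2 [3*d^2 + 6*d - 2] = 6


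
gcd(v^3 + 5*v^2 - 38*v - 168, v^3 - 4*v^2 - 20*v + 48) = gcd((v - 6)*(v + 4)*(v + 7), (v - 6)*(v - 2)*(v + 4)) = v^2 - 2*v - 24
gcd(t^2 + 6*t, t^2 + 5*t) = t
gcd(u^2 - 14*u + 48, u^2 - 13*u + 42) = u - 6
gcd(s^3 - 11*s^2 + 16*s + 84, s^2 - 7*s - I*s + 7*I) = s - 7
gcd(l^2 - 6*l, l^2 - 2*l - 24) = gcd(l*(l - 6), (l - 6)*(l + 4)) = l - 6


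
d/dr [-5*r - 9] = -5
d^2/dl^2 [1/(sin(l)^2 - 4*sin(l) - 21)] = 2*(-2*sin(l)^4 + 6*sin(l)^3 - 47*sin(l)^2 + 30*sin(l) + 37)/((sin(l) - 7)^3*(sin(l) + 3)^3)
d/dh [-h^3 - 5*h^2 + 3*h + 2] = -3*h^2 - 10*h + 3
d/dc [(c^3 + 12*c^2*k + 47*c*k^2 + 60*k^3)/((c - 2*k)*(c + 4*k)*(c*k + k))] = (-10*c^2*k + c^2 - 30*c*k^2 - 4*c*k + 30*k^3 - 31*k^2)/(k*(c^4 - 4*c^3*k + 2*c^3 + 4*c^2*k^2 - 8*c^2*k + c^2 + 8*c*k^2 - 4*c*k + 4*k^2))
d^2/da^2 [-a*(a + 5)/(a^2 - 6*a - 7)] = 2*(-11*a^3 - 21*a^2 - 105*a + 161)/(a^6 - 18*a^5 + 87*a^4 + 36*a^3 - 609*a^2 - 882*a - 343)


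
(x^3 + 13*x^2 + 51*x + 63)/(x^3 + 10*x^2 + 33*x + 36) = (x + 7)/(x + 4)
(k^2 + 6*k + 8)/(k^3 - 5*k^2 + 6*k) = (k^2 + 6*k + 8)/(k*(k^2 - 5*k + 6))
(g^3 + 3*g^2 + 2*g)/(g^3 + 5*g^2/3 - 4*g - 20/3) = 3*g*(g + 1)/(3*g^2 - g - 10)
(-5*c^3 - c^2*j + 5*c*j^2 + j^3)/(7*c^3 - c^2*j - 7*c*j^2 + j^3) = (-5*c - j)/(7*c - j)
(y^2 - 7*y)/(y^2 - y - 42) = y/(y + 6)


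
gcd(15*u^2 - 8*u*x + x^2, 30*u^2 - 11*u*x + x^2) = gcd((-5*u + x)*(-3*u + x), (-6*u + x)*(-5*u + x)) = -5*u + x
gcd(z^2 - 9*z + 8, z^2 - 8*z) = z - 8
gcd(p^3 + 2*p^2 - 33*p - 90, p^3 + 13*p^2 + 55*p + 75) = p^2 + 8*p + 15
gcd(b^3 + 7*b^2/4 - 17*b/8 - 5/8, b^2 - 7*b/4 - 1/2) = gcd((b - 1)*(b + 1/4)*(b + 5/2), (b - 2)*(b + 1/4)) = b + 1/4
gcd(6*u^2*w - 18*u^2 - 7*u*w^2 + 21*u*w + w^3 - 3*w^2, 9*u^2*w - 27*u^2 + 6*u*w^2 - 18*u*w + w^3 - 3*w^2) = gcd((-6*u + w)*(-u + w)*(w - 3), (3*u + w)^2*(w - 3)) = w - 3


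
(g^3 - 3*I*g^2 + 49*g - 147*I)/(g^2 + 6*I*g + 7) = (g^2 - 10*I*g - 21)/(g - I)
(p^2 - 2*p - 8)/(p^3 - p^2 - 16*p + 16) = (p + 2)/(p^2 + 3*p - 4)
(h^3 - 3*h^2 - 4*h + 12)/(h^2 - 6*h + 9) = (h^2 - 4)/(h - 3)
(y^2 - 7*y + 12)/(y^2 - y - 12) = (y - 3)/(y + 3)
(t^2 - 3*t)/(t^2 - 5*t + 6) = t/(t - 2)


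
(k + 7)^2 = k^2 + 14*k + 49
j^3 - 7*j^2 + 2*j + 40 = (j - 5)*(j - 4)*(j + 2)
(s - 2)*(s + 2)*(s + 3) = s^3 + 3*s^2 - 4*s - 12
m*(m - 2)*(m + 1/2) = m^3 - 3*m^2/2 - m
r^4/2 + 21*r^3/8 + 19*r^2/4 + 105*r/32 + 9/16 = (r/2 + 1)*(r + 1/4)*(r + 3/2)^2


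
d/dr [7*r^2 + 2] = 14*r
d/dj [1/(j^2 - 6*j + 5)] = 2*(3 - j)/(j^2 - 6*j + 5)^2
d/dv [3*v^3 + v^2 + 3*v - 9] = 9*v^2 + 2*v + 3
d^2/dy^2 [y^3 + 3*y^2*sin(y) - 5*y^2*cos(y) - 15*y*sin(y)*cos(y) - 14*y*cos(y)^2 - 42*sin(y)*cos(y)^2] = -3*y^2*sin(y) + 5*y^2*cos(y) + 20*y*sin(y) + 30*y*sin(2*y) + 12*y*cos(y) + 28*y*cos(2*y) + 6*y + 33*sin(y)/2 + 28*sin(2*y) + 189*sin(3*y)/2 - 10*cos(y) - 30*cos(2*y)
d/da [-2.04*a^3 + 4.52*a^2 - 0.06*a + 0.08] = -6.12*a^2 + 9.04*a - 0.06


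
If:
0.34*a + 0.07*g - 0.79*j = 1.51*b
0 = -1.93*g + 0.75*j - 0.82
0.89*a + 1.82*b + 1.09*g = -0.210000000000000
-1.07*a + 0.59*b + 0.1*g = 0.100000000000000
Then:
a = -0.00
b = 0.28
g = -0.65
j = -0.59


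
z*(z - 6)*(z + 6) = z^3 - 36*z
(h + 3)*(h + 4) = h^2 + 7*h + 12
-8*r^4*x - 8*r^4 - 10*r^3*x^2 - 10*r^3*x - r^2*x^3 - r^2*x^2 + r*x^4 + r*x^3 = (-4*r + x)*(r + x)*(2*r + x)*(r*x + r)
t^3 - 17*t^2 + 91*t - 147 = (t - 7)^2*(t - 3)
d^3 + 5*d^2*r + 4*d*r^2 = d*(d + r)*(d + 4*r)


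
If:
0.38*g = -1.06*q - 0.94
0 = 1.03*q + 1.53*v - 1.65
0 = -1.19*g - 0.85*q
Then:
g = 0.85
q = -1.19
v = 1.88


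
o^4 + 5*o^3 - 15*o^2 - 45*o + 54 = (o - 3)*(o - 1)*(o + 3)*(o + 6)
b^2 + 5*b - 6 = (b - 1)*(b + 6)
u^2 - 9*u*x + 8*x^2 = (u - 8*x)*(u - x)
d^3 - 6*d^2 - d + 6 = (d - 6)*(d - 1)*(d + 1)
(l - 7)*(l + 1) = l^2 - 6*l - 7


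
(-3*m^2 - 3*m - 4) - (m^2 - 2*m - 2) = -4*m^2 - m - 2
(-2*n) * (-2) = 4*n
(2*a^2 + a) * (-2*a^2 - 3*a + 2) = -4*a^4 - 8*a^3 + a^2 + 2*a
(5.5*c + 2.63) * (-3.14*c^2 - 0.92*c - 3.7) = -17.27*c^3 - 13.3182*c^2 - 22.7696*c - 9.731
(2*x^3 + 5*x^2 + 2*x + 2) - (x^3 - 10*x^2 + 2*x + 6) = x^3 + 15*x^2 - 4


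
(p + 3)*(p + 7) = p^2 + 10*p + 21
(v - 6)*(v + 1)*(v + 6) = v^3 + v^2 - 36*v - 36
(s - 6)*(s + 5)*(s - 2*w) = s^3 - 2*s^2*w - s^2 + 2*s*w - 30*s + 60*w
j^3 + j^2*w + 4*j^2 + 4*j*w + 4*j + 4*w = (j + 2)^2*(j + w)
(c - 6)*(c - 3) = c^2 - 9*c + 18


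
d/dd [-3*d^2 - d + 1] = -6*d - 1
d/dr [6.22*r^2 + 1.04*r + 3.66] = 12.44*r + 1.04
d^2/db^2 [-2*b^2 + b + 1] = -4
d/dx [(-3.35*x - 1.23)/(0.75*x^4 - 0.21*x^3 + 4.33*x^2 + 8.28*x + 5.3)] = (7.5375*x^4 + 2.283*x^3 + 13.7306*x^2 + 10.6518*x - 7.5706)/(0.5625*x^8 - 0.315*x^7 + 6.5391*x^6 + 10.6014*x^5 + 23.2213*x^4 + 69.4788*x^3 + 114.4564*x^2 + 87.768*x + 28.09)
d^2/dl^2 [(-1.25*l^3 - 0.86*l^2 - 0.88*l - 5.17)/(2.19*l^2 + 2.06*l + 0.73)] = (7.105427357601e-15*l^5 + 4.26325641456066e-14*l^4 - 7.293778*l^3 - 151.80423*l^2 - 135.499242*l - 25.618166)/(10.503459*l^6 + 29.639898*l^5 + 38.383911*l^4 + 28.501748*l^3 + 12.794637*l^2 + 3.293322*l + 0.389017)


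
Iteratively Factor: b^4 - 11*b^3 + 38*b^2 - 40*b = (b)*(b^3 - 11*b^2 + 38*b - 40) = b*(b - 4)*(b^2 - 7*b + 10) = b*(b - 5)*(b - 4)*(b - 2)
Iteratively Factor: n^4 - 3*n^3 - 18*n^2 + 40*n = (n)*(n^3 - 3*n^2 - 18*n + 40) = n*(n + 4)*(n^2 - 7*n + 10) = n*(n - 5)*(n + 4)*(n - 2)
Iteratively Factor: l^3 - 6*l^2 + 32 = (l - 4)*(l^2 - 2*l - 8) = (l - 4)^2*(l + 2)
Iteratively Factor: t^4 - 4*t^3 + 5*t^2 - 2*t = (t - 2)*(t^3 - 2*t^2 + t) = t*(t - 2)*(t^2 - 2*t + 1) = t*(t - 2)*(t - 1)*(t - 1)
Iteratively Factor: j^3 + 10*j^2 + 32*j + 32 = (j + 4)*(j^2 + 6*j + 8) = (j + 4)^2*(j + 2)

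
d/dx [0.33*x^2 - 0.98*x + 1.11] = 0.66*x - 0.98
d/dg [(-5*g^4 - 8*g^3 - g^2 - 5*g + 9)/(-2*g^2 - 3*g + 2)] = (20*g^5 + 61*g^4 + 8*g^3 - 55*g^2 + 32*g + 17)/(4*g^4 + 12*g^3 + g^2 - 12*g + 4)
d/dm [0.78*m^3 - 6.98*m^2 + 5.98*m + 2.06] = 2.34*m^2 - 13.96*m + 5.98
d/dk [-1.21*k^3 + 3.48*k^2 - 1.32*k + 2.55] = -3.63*k^2 + 6.96*k - 1.32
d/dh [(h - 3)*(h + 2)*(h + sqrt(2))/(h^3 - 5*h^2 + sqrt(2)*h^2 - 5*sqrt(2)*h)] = 2*(-2*h^2 + 6*h - 15)/(h^2*(h^2 - 10*h + 25))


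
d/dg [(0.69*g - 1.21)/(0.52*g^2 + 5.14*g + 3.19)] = (-0.3588*g^2 + 1.2584*g + 8.4205)/(0.2704*g^4 + 5.3456*g^3 + 29.7372*g^2 + 32.7932*g + 10.1761)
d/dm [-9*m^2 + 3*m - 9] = 3 - 18*m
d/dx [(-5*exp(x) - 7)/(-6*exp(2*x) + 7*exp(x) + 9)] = (-(5*exp(x) + 7)*(12*exp(x) - 7) + 30*exp(2*x) - 35*exp(x) - 45)*exp(x)/(-6*exp(2*x) + 7*exp(x) + 9)^2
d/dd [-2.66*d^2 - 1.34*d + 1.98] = -5.32*d - 1.34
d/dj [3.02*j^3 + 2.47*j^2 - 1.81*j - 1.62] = 9.06*j^2 + 4.94*j - 1.81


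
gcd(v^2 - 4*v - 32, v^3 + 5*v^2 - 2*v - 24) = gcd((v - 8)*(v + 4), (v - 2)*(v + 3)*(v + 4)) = v + 4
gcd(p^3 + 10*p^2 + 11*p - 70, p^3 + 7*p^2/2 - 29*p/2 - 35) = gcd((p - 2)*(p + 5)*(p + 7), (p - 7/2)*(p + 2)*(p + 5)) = p + 5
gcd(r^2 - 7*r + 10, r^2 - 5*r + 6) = r - 2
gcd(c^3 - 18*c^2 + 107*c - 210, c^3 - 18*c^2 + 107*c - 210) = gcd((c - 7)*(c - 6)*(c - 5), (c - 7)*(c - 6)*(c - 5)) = c^3 - 18*c^2 + 107*c - 210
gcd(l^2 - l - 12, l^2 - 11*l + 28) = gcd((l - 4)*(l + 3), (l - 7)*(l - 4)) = l - 4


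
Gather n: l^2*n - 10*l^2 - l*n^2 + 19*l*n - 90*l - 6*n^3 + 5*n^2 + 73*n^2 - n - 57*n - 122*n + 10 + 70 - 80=-10*l^2 - 90*l - 6*n^3 + n^2*(78 - l) + n*(l^2 + 19*l - 180)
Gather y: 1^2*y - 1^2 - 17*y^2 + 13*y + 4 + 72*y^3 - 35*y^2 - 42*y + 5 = 72*y^3 - 52*y^2 - 28*y + 8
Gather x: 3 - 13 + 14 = 4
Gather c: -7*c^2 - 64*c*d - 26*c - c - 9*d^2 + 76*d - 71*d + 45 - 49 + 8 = -7*c^2 + c*(-64*d - 27) - 9*d^2 + 5*d + 4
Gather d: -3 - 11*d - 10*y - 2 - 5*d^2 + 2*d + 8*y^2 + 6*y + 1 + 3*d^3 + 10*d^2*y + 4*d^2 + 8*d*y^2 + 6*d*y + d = 3*d^3 + d^2*(10*y - 1) + d*(8*y^2 + 6*y - 8) + 8*y^2 - 4*y - 4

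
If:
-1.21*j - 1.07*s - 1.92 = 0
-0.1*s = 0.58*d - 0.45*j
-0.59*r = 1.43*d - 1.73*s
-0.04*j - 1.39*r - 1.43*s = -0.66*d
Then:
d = -0.76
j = -1.10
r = 0.23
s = -0.55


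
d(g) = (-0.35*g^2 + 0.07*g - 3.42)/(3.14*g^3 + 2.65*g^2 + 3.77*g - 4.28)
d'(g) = (0.07 - 0.7*g)/(3.14*g^3 + 2.65*g^2 + 3.77*g - 4.28) + (-9.42*g^2 - 5.3*g - 3.77)*(-0.35*g^2 + 0.07*g - 3.42)/(3.14*g^3 + 2.65*g^2 + 3.77*g - 4.28)^2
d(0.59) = 7.17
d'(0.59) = 150.07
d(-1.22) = 0.38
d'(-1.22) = 0.32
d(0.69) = -5.76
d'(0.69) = 110.95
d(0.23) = 1.06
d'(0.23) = 1.82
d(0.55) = 3.95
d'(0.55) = 43.06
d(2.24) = -0.10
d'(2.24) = 0.09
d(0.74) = -2.89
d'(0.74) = 29.71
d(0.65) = -23.11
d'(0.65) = 1694.22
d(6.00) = -0.02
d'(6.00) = 0.00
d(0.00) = 0.80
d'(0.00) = 0.69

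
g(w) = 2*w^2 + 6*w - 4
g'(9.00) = 42.00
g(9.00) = 212.00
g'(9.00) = 42.00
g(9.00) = 212.00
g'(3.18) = 18.72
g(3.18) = 35.30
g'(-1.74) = -0.96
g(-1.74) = -8.38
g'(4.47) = 23.88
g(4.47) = 62.78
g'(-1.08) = 1.68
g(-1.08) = -8.15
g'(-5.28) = -15.12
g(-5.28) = 20.08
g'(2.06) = 14.24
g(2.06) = 16.85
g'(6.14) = 30.56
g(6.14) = 108.24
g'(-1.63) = -0.52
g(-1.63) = -8.47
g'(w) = 4*w + 6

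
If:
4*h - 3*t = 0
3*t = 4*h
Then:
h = 3*t/4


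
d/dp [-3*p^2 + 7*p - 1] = 7 - 6*p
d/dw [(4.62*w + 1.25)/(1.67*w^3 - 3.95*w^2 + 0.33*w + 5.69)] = (-15.4308*w^3 + 11.9865*w^2 + 9.875*w + 25.8753)/(2.7889*w^6 - 13.193*w^5 + 16.7047*w^4 + 16.3976*w^3 - 44.8421*w^2 + 3.7554*w + 32.3761)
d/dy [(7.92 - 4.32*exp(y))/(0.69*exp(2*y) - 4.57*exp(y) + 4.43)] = (2.9808*exp(2*y) - 10.9296*exp(y) + 17.0568)*exp(y)/(0.4761*exp(4*y) - 6.3066*exp(3*y) + 26.9983*exp(2*y) - 40.4902*exp(y) + 19.6249)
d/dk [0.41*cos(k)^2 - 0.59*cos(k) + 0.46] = (0.59 - 0.82*cos(k))*sin(k)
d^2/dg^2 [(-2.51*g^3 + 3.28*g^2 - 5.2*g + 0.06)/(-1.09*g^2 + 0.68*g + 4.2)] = (3.5527136788005e-15*g^5 - 7.105427357601e-15*g^4 + 32.796776*g^3 - 47.511396*g^2 + 408.758832*g - 146.025648)/(1.295029*g^6 - 2.423724*g^5 - 13.458012*g^4 + 18.363808*g^3 + 51.85656*g^2 - 35.9856*g - 74.088)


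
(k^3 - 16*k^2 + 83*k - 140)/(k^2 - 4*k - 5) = (k^2 - 11*k + 28)/(k + 1)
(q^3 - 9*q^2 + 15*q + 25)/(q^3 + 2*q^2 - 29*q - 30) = (q - 5)/(q + 6)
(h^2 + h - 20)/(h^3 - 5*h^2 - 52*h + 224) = (h + 5)/(h^2 - h - 56)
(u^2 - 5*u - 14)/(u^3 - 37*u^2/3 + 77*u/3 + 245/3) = 3*(u + 2)/(3*u^2 - 16*u - 35)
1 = 1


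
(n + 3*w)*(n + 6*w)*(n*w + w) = n^3*w + 9*n^2*w^2 + n^2*w + 18*n*w^3 + 9*n*w^2 + 18*w^3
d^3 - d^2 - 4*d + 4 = (d - 2)*(d - 1)*(d + 2)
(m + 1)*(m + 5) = m^2 + 6*m + 5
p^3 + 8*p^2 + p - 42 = (p - 2)*(p + 3)*(p + 7)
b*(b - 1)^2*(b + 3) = b^4 + b^3 - 5*b^2 + 3*b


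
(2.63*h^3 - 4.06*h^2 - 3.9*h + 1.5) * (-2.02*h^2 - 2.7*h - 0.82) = -5.3126*h^5 + 1.1002*h^4 + 16.6834*h^3 + 10.8292*h^2 - 0.852000000000001*h - 1.23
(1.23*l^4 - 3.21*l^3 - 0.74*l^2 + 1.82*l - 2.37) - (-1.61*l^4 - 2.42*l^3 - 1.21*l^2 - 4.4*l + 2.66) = 2.84*l^4 - 0.79*l^3 + 0.47*l^2 + 6.22*l - 5.03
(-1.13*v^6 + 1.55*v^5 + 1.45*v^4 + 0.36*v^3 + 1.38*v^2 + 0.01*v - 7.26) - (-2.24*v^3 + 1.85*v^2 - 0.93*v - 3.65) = -1.13*v^6 + 1.55*v^5 + 1.45*v^4 + 2.6*v^3 - 0.47*v^2 + 0.94*v - 3.61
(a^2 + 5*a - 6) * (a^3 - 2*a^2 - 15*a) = a^5 + 3*a^4 - 31*a^3 - 63*a^2 + 90*a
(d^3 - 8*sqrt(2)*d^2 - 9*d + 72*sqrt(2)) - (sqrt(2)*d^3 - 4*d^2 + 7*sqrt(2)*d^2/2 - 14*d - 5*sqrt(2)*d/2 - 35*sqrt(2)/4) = -sqrt(2)*d^3 + d^3 - 23*sqrt(2)*d^2/2 + 4*d^2 + 5*sqrt(2)*d/2 + 5*d + 323*sqrt(2)/4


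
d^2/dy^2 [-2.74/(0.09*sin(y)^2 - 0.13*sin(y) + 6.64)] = (0.088776*sin(y)^4 - 0.096174*sin(y)^3 - 6.636554*sin(y)^2 + 2.557516*sin(y) + 3.182236)/(0.09*sin(y)^2 - 0.13*sin(y) + 6.64)^3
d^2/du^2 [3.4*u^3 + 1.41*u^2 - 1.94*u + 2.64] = 20.4*u + 2.82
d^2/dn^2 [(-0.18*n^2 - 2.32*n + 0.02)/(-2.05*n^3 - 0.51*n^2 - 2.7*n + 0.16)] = (1.5129*n^6 + 58.4988*n^5 + 7.56696*n^4 - 24.479256*n^3 + 8.52423599999999*n^2 + 0.931272*n + 1.718832)/(8.615125*n^9 + 6.429825*n^8 + 35.639865*n^7 + 15.052551*n^6 + 45.93663*n^5 + 5.715252*n^4 + 18.51852*n^3 - 3.460032*n^2 + 0.20736*n - 0.004096)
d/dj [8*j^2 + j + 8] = 16*j + 1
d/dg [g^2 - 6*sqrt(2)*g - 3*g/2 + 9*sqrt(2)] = 2*g - 6*sqrt(2) - 3/2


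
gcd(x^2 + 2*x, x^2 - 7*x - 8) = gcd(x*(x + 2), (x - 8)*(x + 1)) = 1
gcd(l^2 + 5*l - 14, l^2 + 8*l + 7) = l + 7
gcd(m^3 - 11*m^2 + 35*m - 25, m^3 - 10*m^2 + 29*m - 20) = m^2 - 6*m + 5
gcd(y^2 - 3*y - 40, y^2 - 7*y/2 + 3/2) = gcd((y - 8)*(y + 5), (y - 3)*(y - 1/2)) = 1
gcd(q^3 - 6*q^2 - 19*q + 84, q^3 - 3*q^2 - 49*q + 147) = q^2 - 10*q + 21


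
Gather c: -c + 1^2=1 - c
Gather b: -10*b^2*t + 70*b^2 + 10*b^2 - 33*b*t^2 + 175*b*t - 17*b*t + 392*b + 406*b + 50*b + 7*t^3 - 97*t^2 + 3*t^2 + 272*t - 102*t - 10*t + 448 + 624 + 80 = b^2*(80 - 10*t) + b*(-33*t^2 + 158*t + 848) + 7*t^3 - 94*t^2 + 160*t + 1152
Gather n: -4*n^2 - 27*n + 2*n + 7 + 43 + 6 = -4*n^2 - 25*n + 56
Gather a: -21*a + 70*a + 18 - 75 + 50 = 49*a - 7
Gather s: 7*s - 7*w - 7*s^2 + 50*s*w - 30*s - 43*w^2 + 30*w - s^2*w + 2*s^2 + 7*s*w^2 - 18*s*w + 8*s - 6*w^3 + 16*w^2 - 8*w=s^2*(-w - 5) + s*(7*w^2 + 32*w - 15) - 6*w^3 - 27*w^2 + 15*w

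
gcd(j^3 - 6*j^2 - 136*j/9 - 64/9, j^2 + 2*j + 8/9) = j^2 + 2*j + 8/9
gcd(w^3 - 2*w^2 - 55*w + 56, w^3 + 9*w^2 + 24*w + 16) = 1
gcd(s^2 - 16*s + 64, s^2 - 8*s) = s - 8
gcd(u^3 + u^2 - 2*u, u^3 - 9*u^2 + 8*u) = u^2 - u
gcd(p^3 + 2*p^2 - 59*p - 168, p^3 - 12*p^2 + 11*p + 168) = p^2 - 5*p - 24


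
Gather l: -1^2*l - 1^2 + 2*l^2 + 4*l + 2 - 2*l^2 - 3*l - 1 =0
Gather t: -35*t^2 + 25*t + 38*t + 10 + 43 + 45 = -35*t^2 + 63*t + 98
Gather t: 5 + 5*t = 5*t + 5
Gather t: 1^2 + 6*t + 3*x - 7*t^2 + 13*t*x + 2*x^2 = -7*t^2 + t*(13*x + 6) + 2*x^2 + 3*x + 1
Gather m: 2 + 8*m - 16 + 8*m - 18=16*m - 32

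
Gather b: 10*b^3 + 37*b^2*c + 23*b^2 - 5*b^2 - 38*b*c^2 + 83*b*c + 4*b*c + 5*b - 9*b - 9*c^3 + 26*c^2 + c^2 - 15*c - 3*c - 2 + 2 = 10*b^3 + b^2*(37*c + 18) + b*(-38*c^2 + 87*c - 4) - 9*c^3 + 27*c^2 - 18*c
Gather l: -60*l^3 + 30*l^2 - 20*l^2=-60*l^3 + 10*l^2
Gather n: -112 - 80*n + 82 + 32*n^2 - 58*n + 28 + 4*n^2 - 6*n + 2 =36*n^2 - 144*n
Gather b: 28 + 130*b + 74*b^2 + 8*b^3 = 8*b^3 + 74*b^2 + 130*b + 28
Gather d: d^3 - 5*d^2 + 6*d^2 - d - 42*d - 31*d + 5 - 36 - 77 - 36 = d^3 + d^2 - 74*d - 144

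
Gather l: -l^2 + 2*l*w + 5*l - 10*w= -l^2 + l*(2*w + 5) - 10*w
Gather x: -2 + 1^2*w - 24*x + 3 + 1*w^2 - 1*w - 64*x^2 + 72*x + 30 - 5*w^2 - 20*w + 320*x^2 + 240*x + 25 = -4*w^2 - 20*w + 256*x^2 + 288*x + 56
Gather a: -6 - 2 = -8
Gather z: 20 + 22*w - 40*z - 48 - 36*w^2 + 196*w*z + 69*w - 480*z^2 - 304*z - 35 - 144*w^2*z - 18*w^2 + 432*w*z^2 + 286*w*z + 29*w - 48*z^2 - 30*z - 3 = -54*w^2 + 120*w + z^2*(432*w - 528) + z*(-144*w^2 + 482*w - 374) - 66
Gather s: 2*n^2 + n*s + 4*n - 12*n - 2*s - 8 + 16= 2*n^2 - 8*n + s*(n - 2) + 8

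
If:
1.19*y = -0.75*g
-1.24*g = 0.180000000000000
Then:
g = -0.15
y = 0.09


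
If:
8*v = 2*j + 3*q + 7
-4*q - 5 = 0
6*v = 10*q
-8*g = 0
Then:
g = 0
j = -239/24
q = -5/4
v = -25/12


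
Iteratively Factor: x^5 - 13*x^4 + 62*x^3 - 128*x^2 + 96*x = (x - 2)*(x^4 - 11*x^3 + 40*x^2 - 48*x) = x*(x - 2)*(x^3 - 11*x^2 + 40*x - 48) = x*(x - 3)*(x - 2)*(x^2 - 8*x + 16) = x*(x - 4)*(x - 3)*(x - 2)*(x - 4)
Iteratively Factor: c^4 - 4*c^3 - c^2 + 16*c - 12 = (c + 2)*(c^3 - 6*c^2 + 11*c - 6) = (c - 2)*(c + 2)*(c^2 - 4*c + 3) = (c - 2)*(c - 1)*(c + 2)*(c - 3)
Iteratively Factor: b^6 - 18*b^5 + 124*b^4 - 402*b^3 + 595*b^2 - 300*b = (b - 4)*(b^5 - 14*b^4 + 68*b^3 - 130*b^2 + 75*b) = (b - 4)*(b - 3)*(b^4 - 11*b^3 + 35*b^2 - 25*b) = (b - 5)*(b - 4)*(b - 3)*(b^3 - 6*b^2 + 5*b) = (b - 5)^2*(b - 4)*(b - 3)*(b^2 - b) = (b - 5)^2*(b - 4)*(b - 3)*(b - 1)*(b)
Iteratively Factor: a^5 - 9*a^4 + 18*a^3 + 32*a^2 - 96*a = (a)*(a^4 - 9*a^3 + 18*a^2 + 32*a - 96) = a*(a - 3)*(a^3 - 6*a^2 + 32) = a*(a - 4)*(a - 3)*(a^2 - 2*a - 8) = a*(a - 4)^2*(a - 3)*(a + 2)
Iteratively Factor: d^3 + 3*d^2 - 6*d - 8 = (d + 4)*(d^2 - d - 2) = (d + 1)*(d + 4)*(d - 2)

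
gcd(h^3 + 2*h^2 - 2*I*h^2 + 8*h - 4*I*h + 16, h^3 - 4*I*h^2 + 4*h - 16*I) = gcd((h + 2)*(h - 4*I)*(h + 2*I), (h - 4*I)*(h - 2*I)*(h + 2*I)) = h^2 - 2*I*h + 8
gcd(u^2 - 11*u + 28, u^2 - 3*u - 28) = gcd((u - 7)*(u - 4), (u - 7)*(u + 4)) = u - 7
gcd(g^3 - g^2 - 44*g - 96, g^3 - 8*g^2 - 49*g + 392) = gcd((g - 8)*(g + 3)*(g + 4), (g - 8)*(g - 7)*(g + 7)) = g - 8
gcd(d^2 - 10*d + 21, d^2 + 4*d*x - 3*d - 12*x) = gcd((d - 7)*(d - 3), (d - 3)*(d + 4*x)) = d - 3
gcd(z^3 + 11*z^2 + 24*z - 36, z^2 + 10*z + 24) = z + 6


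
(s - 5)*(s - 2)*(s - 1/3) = s^3 - 22*s^2/3 + 37*s/3 - 10/3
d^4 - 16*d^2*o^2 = d^2*(d - 4*o)*(d + 4*o)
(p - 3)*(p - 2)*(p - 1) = p^3 - 6*p^2 + 11*p - 6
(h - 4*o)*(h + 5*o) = h^2 + h*o - 20*o^2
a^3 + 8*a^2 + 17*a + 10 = (a + 1)*(a + 2)*(a + 5)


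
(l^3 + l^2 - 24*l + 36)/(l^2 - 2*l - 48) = (l^2 - 5*l + 6)/(l - 8)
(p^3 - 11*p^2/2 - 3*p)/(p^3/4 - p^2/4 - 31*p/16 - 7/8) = 8*p*(p - 6)/(2*p^2 - 3*p - 14)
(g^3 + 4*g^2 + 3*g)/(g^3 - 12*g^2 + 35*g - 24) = g*(g^2 + 4*g + 3)/(g^3 - 12*g^2 + 35*g - 24)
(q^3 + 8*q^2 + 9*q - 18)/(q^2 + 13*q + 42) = (q^2 + 2*q - 3)/(q + 7)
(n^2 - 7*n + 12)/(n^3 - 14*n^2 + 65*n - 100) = (n - 3)/(n^2 - 10*n + 25)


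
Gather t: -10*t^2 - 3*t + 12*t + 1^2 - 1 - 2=-10*t^2 + 9*t - 2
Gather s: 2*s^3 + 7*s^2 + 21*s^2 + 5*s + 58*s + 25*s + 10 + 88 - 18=2*s^3 + 28*s^2 + 88*s + 80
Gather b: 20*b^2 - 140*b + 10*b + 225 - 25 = 20*b^2 - 130*b + 200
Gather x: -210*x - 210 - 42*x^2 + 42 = -42*x^2 - 210*x - 168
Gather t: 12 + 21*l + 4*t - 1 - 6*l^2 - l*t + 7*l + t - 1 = -6*l^2 + 28*l + t*(5 - l) + 10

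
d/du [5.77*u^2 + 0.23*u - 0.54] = 11.54*u + 0.23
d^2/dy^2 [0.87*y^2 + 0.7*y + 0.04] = 1.74000000000000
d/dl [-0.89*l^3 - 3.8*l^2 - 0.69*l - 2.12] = -2.67*l^2 - 7.6*l - 0.69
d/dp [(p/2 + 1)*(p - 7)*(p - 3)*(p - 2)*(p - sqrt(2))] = 5*p^4/2 - 20*p^3 - 2*sqrt(2)*p^3 + 15*sqrt(2)*p^2 + 51*p^2/2 - 17*sqrt(2)*p + 40*p - 42 - 20*sqrt(2)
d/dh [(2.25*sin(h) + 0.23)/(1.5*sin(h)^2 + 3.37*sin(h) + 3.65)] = (-3.375*sin(h)^2 - 0.69*sin(h) + 7.4374)*cos(h)/(2.25*sin(h)^4 + 10.11*sin(h)^3 + 22.3069*sin(h)^2 + 24.601*sin(h) + 13.3225)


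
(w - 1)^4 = w^4 - 4*w^3 + 6*w^2 - 4*w + 1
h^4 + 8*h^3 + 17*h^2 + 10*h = h*(h + 1)*(h + 2)*(h + 5)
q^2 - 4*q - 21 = (q - 7)*(q + 3)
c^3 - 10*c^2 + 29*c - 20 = (c - 5)*(c - 4)*(c - 1)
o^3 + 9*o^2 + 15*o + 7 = (o + 1)^2*(o + 7)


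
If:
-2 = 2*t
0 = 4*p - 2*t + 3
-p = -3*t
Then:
No Solution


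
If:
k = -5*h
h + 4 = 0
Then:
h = -4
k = 20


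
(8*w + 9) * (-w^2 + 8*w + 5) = -8*w^3 + 55*w^2 + 112*w + 45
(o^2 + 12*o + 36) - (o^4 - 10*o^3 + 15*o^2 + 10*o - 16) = -o^4 + 10*o^3 - 14*o^2 + 2*o + 52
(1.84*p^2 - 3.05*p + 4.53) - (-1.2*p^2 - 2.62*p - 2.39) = 3.04*p^2 - 0.43*p + 6.92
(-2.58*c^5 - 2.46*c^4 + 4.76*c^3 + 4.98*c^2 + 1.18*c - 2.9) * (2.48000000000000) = -6.3984*c^5 - 6.1008*c^4 + 11.8048*c^3 + 12.3504*c^2 + 2.9264*c - 7.192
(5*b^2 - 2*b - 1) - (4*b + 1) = 5*b^2 - 6*b - 2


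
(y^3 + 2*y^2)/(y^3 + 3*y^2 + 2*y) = y/(y + 1)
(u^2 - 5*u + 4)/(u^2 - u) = (u - 4)/u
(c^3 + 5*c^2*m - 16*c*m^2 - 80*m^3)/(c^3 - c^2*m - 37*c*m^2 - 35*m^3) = (c^2 - 16*m^2)/(c^2 - 6*c*m - 7*m^2)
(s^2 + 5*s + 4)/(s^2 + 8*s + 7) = (s + 4)/(s + 7)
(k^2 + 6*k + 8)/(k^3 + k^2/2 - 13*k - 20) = 2*(k + 4)/(2*k^2 - 3*k - 20)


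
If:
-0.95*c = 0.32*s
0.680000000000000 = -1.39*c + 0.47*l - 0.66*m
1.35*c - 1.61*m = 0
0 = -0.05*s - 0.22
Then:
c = 1.48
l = 7.58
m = 1.24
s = -4.40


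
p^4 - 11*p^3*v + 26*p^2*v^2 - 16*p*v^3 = p*(p - 8*v)*(p - 2*v)*(p - v)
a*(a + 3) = a^2 + 3*a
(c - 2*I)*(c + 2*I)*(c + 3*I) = c^3 + 3*I*c^2 + 4*c + 12*I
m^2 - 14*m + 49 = (m - 7)^2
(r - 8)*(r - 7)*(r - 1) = r^3 - 16*r^2 + 71*r - 56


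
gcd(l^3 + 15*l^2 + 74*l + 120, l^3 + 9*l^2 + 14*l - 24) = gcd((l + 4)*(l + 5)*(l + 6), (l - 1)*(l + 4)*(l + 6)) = l^2 + 10*l + 24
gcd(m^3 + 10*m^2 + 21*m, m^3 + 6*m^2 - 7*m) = m^2 + 7*m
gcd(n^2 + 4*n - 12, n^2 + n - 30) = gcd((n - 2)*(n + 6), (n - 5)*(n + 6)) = n + 6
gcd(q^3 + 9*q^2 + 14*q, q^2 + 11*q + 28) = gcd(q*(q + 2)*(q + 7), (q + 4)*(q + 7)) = q + 7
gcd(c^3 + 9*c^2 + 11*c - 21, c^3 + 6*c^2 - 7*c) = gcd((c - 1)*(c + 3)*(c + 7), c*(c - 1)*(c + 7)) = c^2 + 6*c - 7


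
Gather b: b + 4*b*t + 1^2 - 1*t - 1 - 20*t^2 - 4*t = b*(4*t + 1) - 20*t^2 - 5*t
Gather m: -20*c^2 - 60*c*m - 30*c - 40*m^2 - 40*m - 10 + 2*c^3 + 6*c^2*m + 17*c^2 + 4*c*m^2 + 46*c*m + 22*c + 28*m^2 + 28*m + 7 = 2*c^3 - 3*c^2 - 8*c + m^2*(4*c - 12) + m*(6*c^2 - 14*c - 12) - 3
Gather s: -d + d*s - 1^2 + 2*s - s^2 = -d - s^2 + s*(d + 2) - 1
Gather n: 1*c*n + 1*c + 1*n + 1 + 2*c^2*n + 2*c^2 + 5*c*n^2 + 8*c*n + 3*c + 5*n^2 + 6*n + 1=2*c^2 + 4*c + n^2*(5*c + 5) + n*(2*c^2 + 9*c + 7) + 2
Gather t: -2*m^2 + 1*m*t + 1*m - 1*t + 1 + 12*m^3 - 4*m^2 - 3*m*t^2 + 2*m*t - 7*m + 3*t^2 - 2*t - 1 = 12*m^3 - 6*m^2 - 6*m + t^2*(3 - 3*m) + t*(3*m - 3)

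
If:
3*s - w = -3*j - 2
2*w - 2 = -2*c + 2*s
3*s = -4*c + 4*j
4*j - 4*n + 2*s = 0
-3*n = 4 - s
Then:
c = -57/7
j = -18/7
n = 8/7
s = 52/7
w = 116/7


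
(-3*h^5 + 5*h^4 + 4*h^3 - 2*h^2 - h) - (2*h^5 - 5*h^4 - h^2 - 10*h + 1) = -5*h^5 + 10*h^4 + 4*h^3 - h^2 + 9*h - 1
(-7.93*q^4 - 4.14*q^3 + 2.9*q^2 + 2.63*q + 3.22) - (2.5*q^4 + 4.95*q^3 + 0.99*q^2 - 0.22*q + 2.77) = -10.43*q^4 - 9.09*q^3 + 1.91*q^2 + 2.85*q + 0.45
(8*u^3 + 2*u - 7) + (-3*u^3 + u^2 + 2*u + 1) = 5*u^3 + u^2 + 4*u - 6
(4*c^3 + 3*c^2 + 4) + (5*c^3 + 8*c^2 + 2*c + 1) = 9*c^3 + 11*c^2 + 2*c + 5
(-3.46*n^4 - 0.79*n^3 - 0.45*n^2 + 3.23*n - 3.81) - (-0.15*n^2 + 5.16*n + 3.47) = -3.46*n^4 - 0.79*n^3 - 0.3*n^2 - 1.93*n - 7.28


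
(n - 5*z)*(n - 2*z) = n^2 - 7*n*z + 10*z^2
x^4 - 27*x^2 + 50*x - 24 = (x - 4)*(x - 1)^2*(x + 6)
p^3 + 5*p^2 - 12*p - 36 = (p - 3)*(p + 2)*(p + 6)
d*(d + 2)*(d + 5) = d^3 + 7*d^2 + 10*d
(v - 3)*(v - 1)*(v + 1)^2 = v^4 - 2*v^3 - 4*v^2 + 2*v + 3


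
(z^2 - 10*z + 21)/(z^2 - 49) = (z - 3)/(z + 7)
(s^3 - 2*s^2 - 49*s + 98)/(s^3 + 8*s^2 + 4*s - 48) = (s^2 - 49)/(s^2 + 10*s + 24)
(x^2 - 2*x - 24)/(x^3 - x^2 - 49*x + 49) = (x^2 - 2*x - 24)/(x^3 - x^2 - 49*x + 49)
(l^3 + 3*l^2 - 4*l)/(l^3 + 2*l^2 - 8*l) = (l - 1)/(l - 2)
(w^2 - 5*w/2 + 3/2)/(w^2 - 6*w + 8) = (2*w^2 - 5*w + 3)/(2*(w^2 - 6*w + 8))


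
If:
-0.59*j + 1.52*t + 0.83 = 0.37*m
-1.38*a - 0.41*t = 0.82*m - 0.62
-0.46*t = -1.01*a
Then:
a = 0.455445544554455*t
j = 3.37050536388901*t + 0.932616783794957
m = 0.75609756097561 - 1.2664815262014*t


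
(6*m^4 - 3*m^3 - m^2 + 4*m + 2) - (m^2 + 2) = 6*m^4 - 3*m^3 - 2*m^2 + 4*m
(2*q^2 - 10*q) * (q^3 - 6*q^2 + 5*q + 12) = 2*q^5 - 22*q^4 + 70*q^3 - 26*q^2 - 120*q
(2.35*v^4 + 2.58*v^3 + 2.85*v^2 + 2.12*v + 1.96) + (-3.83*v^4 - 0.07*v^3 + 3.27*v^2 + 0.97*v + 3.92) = -1.48*v^4 + 2.51*v^3 + 6.12*v^2 + 3.09*v + 5.88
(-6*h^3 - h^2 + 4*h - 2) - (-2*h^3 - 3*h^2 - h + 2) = -4*h^3 + 2*h^2 + 5*h - 4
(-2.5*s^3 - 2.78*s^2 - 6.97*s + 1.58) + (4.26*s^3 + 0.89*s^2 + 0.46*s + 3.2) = 1.76*s^3 - 1.89*s^2 - 6.51*s + 4.78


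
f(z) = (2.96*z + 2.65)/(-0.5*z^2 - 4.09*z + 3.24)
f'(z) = (1.0*z + 4.09)*(2.96*z + 2.65)/(-0.5*z^2 - 4.09*z + 3.24)^2 + 2.96/(-0.5*z^2 - 4.09*z + 3.24)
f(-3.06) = -0.58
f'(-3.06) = 0.21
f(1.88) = -1.32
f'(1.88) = 0.79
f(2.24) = -1.10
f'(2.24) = 0.48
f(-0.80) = 0.05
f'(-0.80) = 0.50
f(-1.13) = -0.10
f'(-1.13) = 0.37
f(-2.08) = -0.37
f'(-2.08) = 0.23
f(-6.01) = -1.55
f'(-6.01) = 0.61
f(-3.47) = -0.67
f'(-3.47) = 0.22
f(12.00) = -0.32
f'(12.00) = 0.02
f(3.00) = -0.85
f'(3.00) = 0.23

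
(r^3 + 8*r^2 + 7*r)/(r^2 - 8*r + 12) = r*(r^2 + 8*r + 7)/(r^2 - 8*r + 12)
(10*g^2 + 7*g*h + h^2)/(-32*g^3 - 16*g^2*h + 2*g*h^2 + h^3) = (-5*g - h)/(16*g^2 - h^2)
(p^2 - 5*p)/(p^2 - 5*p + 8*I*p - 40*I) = p/(p + 8*I)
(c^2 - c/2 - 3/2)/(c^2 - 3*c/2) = (c + 1)/c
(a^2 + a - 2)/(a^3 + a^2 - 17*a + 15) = (a + 2)/(a^2 + 2*a - 15)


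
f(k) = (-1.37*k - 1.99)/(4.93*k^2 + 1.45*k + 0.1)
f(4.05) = -0.09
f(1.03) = -0.50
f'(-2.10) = -0.02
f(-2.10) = 0.05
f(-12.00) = 0.02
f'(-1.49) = -0.15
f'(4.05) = 0.03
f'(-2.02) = -0.03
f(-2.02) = 0.04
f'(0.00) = 274.85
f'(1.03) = 0.65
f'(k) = (-9.86*k - 1.45)*(-1.37*k - 1.99)/(4.93*k^2 + 1.45*k + 0.1)^2 - 1.37/(4.93*k^2 + 1.45*k + 0.1)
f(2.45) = -0.16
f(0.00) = -19.90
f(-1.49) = 0.01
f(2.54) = -0.15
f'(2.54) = 0.08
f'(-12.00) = 0.00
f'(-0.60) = -6.53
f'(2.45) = 0.08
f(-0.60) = -1.16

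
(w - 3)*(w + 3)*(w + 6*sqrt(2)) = w^3 + 6*sqrt(2)*w^2 - 9*w - 54*sqrt(2)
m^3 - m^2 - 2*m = m*(m - 2)*(m + 1)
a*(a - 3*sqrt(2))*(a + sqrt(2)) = a^3 - 2*sqrt(2)*a^2 - 6*a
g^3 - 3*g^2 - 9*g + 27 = (g - 3)^2*(g + 3)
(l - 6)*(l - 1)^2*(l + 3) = l^4 - 5*l^3 - 11*l^2 + 33*l - 18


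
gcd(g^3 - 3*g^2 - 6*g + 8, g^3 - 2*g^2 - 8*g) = g^2 - 2*g - 8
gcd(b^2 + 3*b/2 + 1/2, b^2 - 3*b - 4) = b + 1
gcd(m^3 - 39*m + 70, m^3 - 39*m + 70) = m^3 - 39*m + 70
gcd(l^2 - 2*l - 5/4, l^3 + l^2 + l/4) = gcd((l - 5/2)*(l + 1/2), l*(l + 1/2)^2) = l + 1/2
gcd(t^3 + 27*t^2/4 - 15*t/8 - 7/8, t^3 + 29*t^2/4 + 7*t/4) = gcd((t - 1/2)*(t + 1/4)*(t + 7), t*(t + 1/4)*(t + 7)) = t^2 + 29*t/4 + 7/4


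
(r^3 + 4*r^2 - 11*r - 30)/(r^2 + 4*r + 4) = (r^2 + 2*r - 15)/(r + 2)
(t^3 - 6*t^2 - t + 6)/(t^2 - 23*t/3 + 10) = 3*(t^2 - 1)/(3*t - 5)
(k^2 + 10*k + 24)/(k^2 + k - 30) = (k + 4)/(k - 5)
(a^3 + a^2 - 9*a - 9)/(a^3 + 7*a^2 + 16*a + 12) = (a^2 - 2*a - 3)/(a^2 + 4*a + 4)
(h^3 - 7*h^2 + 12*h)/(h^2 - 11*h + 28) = h*(h - 3)/(h - 7)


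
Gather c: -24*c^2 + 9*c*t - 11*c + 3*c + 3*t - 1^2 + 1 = -24*c^2 + c*(9*t - 8) + 3*t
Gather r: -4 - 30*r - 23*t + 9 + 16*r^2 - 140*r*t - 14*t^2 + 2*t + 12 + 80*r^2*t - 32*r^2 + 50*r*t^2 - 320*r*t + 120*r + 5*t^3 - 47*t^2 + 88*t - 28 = r^2*(80*t - 16) + r*(50*t^2 - 460*t + 90) + 5*t^3 - 61*t^2 + 67*t - 11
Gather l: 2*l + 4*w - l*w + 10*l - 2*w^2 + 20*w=l*(12 - w) - 2*w^2 + 24*w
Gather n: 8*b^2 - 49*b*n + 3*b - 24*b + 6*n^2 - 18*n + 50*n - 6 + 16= 8*b^2 - 21*b + 6*n^2 + n*(32 - 49*b) + 10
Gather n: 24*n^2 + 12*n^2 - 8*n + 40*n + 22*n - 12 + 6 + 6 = 36*n^2 + 54*n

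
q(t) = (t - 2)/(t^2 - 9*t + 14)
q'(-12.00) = 0.00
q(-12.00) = -0.05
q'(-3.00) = -0.01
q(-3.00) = -0.10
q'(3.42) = -0.08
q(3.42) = -0.28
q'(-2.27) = -0.01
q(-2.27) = -0.11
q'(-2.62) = -0.01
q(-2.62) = -0.10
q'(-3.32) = -0.01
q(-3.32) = -0.10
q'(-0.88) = -0.02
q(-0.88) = -0.13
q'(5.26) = -0.33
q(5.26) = -0.57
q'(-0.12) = -0.02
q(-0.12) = -0.14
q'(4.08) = -0.12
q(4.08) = -0.34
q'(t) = (9 - 2*t)*(t - 2)/(t^2 - 9*t + 14)^2 + 1/(t^2 - 9*t + 14) = -1/(t^2 - 14*t + 49)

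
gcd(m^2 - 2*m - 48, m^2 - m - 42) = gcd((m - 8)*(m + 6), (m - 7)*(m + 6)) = m + 6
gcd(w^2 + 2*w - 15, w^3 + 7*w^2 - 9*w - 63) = w - 3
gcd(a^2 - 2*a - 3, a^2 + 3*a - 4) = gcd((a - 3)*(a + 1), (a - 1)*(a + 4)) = 1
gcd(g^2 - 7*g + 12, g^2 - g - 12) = g - 4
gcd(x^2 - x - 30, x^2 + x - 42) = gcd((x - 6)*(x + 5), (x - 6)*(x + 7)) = x - 6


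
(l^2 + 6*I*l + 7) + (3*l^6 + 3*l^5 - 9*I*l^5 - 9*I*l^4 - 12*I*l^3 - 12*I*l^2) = 3*l^6 + 3*l^5 - 9*I*l^5 - 9*I*l^4 - 12*I*l^3 + l^2 - 12*I*l^2 + 6*I*l + 7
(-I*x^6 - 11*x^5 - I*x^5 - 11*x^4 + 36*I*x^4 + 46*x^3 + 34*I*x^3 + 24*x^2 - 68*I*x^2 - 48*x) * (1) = -I*x^6 - 11*x^5 - I*x^5 - 11*x^4 + 36*I*x^4 + 46*x^3 + 34*I*x^3 + 24*x^2 - 68*I*x^2 - 48*x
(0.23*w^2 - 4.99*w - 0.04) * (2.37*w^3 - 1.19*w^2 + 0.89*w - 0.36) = 0.5451*w^5 - 12.1*w^4 + 6.048*w^3 - 4.4763*w^2 + 1.7608*w + 0.0144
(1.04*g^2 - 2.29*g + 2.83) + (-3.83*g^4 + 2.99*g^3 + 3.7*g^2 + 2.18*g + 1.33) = -3.83*g^4 + 2.99*g^3 + 4.74*g^2 - 0.11*g + 4.16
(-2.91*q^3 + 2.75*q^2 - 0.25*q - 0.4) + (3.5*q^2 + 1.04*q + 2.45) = -2.91*q^3 + 6.25*q^2 + 0.79*q + 2.05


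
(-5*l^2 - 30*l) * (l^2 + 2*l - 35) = -5*l^4 - 40*l^3 + 115*l^2 + 1050*l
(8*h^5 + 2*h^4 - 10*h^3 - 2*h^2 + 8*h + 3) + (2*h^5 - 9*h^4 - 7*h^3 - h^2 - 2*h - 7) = 10*h^5 - 7*h^4 - 17*h^3 - 3*h^2 + 6*h - 4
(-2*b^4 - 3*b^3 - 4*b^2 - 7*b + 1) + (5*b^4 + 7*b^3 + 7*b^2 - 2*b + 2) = 3*b^4 + 4*b^3 + 3*b^2 - 9*b + 3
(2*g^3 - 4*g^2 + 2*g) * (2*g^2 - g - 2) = 4*g^5 - 10*g^4 + 4*g^3 + 6*g^2 - 4*g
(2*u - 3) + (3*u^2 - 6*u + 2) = 3*u^2 - 4*u - 1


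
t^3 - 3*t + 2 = (t - 1)^2*(t + 2)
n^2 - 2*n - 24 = (n - 6)*(n + 4)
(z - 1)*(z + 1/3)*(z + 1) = z^3 + z^2/3 - z - 1/3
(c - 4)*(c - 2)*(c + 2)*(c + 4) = c^4 - 20*c^2 + 64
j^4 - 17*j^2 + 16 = (j - 4)*(j - 1)*(j + 1)*(j + 4)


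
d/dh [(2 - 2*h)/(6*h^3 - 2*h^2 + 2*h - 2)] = (-3*h^3 + h^2 - h + (h - 1)*(9*h^2 - 2*h + 1) + 1)/(3*h^3 - h^2 + h - 1)^2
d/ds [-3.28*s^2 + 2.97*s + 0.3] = 2.97 - 6.56*s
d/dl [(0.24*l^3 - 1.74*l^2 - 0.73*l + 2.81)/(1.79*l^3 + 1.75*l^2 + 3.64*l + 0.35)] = (3.5346*l^4 + 4.3606*l^3 - 19.8938*l^2 - 11.053*l - 10.4839)/(3.2041*l^6 + 6.265*l^5 + 16.0937*l^4 + 13.993*l^3 + 14.4746*l^2 + 2.548*l + 0.1225)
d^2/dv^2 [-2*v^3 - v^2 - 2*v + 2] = -12*v - 2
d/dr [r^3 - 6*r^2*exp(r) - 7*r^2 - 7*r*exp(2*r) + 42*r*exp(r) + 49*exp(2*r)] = -6*r^2*exp(r) + 3*r^2 - 14*r*exp(2*r) + 30*r*exp(r) - 14*r + 91*exp(2*r) + 42*exp(r)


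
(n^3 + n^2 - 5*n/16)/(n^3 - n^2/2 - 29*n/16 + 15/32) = 2*n/(2*n - 3)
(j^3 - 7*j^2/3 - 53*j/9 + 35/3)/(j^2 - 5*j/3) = j - 2/3 - 7/j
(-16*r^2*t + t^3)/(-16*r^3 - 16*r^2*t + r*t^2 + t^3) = t/(r + t)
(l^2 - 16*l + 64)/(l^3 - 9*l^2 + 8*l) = (l - 8)/(l*(l - 1))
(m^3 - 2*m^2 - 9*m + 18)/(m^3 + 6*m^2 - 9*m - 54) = (m - 2)/(m + 6)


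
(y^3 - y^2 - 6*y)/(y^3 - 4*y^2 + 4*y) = (y^2 - y - 6)/(y^2 - 4*y + 4)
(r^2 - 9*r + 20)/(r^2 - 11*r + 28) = (r - 5)/(r - 7)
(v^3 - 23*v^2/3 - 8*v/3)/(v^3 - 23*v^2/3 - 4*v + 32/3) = v*(3*v + 1)/(3*v^2 + v - 4)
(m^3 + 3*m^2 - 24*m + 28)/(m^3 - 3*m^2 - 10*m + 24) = (m^2 + 5*m - 14)/(m^2 - m - 12)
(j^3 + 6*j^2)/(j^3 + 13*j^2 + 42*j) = j/(j + 7)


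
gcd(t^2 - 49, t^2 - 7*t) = t - 7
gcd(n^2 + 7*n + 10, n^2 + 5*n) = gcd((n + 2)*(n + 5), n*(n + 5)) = n + 5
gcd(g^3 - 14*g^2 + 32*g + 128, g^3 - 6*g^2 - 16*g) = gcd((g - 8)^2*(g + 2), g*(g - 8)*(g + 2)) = g^2 - 6*g - 16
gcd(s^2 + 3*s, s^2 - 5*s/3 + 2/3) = 1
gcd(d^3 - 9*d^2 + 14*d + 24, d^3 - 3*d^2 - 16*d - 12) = d^2 - 5*d - 6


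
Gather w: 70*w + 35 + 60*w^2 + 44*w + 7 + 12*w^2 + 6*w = 72*w^2 + 120*w + 42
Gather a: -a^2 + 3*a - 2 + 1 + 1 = -a^2 + 3*a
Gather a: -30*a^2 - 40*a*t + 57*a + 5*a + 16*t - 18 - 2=-30*a^2 + a*(62 - 40*t) + 16*t - 20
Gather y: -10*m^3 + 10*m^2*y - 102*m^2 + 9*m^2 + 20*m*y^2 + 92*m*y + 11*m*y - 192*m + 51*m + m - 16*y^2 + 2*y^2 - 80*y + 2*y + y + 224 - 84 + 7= -10*m^3 - 93*m^2 - 140*m + y^2*(20*m - 14) + y*(10*m^2 + 103*m - 77) + 147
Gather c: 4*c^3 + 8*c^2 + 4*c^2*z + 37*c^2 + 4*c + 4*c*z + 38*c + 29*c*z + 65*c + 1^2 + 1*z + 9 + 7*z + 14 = 4*c^3 + c^2*(4*z + 45) + c*(33*z + 107) + 8*z + 24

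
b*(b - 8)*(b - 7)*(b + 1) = b^4 - 14*b^3 + 41*b^2 + 56*b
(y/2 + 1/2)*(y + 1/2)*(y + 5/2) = y^3/2 + 2*y^2 + 17*y/8 + 5/8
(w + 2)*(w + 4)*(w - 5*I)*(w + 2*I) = w^4 + 6*w^3 - 3*I*w^3 + 18*w^2 - 18*I*w^2 + 60*w - 24*I*w + 80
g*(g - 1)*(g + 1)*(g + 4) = g^4 + 4*g^3 - g^2 - 4*g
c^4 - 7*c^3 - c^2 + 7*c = c*(c - 7)*(c - 1)*(c + 1)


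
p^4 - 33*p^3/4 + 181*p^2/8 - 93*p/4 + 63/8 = (p - 7/2)*(p - 3)*(p - 1)*(p - 3/4)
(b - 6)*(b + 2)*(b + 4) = b^3 - 28*b - 48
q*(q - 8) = q^2 - 8*q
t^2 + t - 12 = (t - 3)*(t + 4)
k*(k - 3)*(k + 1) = k^3 - 2*k^2 - 3*k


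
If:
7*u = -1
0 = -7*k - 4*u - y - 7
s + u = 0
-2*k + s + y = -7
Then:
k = 5/63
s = 1/7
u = -1/7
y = -440/63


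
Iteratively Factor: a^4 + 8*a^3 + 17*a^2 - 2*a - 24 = (a + 2)*(a^3 + 6*a^2 + 5*a - 12) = (a + 2)*(a + 3)*(a^2 + 3*a - 4) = (a + 2)*(a + 3)*(a + 4)*(a - 1)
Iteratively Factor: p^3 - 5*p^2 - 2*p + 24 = (p + 2)*(p^2 - 7*p + 12) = (p - 4)*(p + 2)*(p - 3)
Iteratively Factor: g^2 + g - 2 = (g - 1)*(g + 2)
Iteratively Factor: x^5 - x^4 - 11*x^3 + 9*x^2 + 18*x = (x + 3)*(x^4 - 4*x^3 + x^2 + 6*x) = x*(x + 3)*(x^3 - 4*x^2 + x + 6) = x*(x + 1)*(x + 3)*(x^2 - 5*x + 6) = x*(x - 2)*(x + 1)*(x + 3)*(x - 3)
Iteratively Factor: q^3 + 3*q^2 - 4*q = (q - 1)*(q^2 + 4*q) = q*(q - 1)*(q + 4)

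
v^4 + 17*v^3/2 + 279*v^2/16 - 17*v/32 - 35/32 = (v - 1/4)*(v + 1/4)*(v + 7/2)*(v + 5)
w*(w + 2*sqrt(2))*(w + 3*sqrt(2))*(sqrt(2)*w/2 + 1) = sqrt(2)*w^4/2 + 6*w^3 + 11*sqrt(2)*w^2 + 12*w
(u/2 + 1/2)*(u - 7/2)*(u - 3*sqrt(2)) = u^3/2 - 3*sqrt(2)*u^2/2 - 5*u^2/4 - 7*u/4 + 15*sqrt(2)*u/4 + 21*sqrt(2)/4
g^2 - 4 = (g - 2)*(g + 2)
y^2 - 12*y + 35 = (y - 7)*(y - 5)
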